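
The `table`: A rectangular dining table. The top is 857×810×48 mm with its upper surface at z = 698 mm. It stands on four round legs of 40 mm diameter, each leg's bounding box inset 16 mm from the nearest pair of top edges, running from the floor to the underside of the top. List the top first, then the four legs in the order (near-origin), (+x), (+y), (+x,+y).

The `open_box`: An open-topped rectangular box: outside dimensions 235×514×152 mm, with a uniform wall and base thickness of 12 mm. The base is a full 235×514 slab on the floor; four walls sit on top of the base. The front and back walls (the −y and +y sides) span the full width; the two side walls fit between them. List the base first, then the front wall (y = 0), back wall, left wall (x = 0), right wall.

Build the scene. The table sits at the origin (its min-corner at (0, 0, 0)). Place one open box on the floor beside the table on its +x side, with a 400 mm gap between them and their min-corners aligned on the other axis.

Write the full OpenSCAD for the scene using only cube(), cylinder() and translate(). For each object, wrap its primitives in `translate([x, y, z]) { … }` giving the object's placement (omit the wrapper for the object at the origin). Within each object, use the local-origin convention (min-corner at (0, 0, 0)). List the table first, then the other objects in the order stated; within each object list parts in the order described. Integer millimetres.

translate([0, 0, 650]) cube([857, 810, 48]);
translate([36, 36, 0]) cylinder(h = 650, r = 20);
translate([821, 36, 0]) cylinder(h = 650, r = 20);
translate([36, 774, 0]) cylinder(h = 650, r = 20);
translate([821, 774, 0]) cylinder(h = 650, r = 20);
translate([1257, 0, 0]) {
  cube([235, 514, 12]);
  translate([0, 0, 12]) cube([235, 12, 140]);
  translate([0, 502, 12]) cube([235, 12, 140]);
  translate([0, 12, 12]) cube([12, 490, 140]);
  translate([223, 12, 12]) cube([12, 490, 140]);
}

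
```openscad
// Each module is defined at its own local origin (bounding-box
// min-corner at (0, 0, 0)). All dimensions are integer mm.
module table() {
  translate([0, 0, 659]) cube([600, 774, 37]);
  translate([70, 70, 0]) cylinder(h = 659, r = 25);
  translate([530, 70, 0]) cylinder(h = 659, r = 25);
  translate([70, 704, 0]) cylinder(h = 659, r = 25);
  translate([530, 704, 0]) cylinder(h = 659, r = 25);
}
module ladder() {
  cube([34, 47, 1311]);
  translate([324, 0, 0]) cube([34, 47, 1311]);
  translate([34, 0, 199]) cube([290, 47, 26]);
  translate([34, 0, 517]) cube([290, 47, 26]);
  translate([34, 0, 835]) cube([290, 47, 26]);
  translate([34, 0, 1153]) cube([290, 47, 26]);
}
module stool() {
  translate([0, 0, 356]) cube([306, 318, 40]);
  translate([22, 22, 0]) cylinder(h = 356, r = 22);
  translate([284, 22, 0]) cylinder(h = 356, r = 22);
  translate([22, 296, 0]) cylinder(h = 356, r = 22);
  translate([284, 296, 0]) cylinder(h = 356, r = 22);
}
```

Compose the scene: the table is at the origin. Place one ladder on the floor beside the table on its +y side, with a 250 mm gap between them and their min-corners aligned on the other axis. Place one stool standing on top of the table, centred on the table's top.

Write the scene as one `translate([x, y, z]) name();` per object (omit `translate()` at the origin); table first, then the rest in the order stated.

table();
translate([0, 1024, 0]) ladder();
translate([147, 228, 696]) stool();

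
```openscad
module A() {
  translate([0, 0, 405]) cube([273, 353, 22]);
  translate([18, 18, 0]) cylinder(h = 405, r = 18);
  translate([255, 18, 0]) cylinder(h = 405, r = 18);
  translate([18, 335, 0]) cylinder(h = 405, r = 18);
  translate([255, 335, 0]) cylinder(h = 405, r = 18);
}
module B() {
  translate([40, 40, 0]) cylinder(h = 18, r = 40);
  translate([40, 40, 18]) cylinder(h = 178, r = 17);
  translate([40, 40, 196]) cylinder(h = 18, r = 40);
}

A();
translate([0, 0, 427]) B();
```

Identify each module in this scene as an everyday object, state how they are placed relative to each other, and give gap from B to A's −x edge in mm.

A is a stool. B is a spool. The spool is on top of the stool. The gap from the spool to the stool's −x edge is 0 mm.

The spool's min-x is at 0; the stool's min-x is 0; gap = 0 mm.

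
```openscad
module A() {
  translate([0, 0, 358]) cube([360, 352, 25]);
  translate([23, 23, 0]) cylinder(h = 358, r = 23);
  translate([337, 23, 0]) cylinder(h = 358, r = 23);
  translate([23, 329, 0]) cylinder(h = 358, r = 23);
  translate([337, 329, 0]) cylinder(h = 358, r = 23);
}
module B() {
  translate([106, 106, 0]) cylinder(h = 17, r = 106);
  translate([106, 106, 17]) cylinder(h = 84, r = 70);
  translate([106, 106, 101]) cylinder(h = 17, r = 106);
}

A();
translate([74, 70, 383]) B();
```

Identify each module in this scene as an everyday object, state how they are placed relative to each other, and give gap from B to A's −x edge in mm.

A is a stool. B is a spool. The spool is on top of the stool, centred. The gap from the spool to the stool's −x edge is 74 mm.

The spool's min-x is at 74; the stool's min-x is 0; gap = 74 mm.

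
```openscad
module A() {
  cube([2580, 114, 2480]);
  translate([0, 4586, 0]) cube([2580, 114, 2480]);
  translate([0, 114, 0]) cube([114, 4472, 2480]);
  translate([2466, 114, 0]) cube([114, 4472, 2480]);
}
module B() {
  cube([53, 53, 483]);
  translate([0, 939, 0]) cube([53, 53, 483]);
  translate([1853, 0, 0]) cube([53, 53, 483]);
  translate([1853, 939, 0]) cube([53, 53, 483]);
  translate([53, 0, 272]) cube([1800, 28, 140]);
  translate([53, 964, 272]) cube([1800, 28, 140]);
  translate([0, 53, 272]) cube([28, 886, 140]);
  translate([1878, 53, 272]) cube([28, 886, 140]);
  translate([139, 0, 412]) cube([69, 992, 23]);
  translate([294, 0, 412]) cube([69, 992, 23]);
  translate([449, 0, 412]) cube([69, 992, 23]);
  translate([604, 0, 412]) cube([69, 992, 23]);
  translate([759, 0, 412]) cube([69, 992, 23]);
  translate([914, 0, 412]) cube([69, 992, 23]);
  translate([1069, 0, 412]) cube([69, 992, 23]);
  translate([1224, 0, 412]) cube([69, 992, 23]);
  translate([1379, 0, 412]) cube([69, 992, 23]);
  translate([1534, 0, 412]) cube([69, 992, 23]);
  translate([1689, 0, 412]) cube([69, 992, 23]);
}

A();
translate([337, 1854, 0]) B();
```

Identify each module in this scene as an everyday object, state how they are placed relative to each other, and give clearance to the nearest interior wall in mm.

Clearances: x = 223, y = 1740; minimum 223 mm.

A is a house frame. B is a bed frame. The bed frame sits inside the house frame, centred. The clearance to the nearest interior wall is 223 mm.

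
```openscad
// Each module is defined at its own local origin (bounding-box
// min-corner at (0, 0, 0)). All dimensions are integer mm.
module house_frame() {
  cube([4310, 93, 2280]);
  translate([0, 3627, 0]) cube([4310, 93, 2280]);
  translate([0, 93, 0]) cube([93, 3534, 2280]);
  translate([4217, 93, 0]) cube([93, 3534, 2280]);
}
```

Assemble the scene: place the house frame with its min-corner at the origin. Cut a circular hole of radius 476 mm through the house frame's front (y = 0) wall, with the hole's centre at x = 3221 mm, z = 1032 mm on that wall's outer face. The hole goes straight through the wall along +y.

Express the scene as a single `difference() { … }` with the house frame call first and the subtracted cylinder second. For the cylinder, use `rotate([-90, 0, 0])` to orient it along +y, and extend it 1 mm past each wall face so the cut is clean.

difference() {
  house_frame();
  translate([3221, -1, 1032]) rotate([-90, 0, 0]) cylinder(h = 95, r = 476);
}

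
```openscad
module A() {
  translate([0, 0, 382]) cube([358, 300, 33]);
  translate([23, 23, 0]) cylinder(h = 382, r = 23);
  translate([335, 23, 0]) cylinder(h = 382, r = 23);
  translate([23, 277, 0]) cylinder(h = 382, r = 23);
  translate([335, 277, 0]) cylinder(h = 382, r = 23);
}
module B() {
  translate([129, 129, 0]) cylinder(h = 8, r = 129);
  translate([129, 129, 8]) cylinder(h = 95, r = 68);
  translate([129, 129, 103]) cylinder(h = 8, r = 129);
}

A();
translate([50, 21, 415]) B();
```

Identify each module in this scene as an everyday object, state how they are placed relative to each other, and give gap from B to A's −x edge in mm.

The spool's min-x is at 50; the stool's min-x is 0; gap = 50 mm.

A is a stool. B is a spool. The spool is on top of the stool, centred. The gap from the spool to the stool's −x edge is 50 mm.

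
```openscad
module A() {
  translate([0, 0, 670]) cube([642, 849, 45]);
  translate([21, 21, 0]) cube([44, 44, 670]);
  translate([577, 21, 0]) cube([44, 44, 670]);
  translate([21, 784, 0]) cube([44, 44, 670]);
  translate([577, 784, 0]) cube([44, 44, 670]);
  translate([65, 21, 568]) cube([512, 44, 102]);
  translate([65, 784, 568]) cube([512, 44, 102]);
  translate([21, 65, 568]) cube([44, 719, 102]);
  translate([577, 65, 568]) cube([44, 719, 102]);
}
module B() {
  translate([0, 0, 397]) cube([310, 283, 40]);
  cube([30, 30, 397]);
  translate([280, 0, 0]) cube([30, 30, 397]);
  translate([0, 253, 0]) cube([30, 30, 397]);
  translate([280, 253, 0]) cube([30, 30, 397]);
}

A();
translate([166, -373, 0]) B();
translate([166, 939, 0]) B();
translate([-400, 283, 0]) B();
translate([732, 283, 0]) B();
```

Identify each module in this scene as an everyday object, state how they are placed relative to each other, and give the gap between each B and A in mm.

Each stool's nearest face is 90 mm from the table's bounding box.

A is a table. B is a stool. Four stools sit around the table at the −y, +y, −x, +x sides. The gap between each stool and the table is 90 mm.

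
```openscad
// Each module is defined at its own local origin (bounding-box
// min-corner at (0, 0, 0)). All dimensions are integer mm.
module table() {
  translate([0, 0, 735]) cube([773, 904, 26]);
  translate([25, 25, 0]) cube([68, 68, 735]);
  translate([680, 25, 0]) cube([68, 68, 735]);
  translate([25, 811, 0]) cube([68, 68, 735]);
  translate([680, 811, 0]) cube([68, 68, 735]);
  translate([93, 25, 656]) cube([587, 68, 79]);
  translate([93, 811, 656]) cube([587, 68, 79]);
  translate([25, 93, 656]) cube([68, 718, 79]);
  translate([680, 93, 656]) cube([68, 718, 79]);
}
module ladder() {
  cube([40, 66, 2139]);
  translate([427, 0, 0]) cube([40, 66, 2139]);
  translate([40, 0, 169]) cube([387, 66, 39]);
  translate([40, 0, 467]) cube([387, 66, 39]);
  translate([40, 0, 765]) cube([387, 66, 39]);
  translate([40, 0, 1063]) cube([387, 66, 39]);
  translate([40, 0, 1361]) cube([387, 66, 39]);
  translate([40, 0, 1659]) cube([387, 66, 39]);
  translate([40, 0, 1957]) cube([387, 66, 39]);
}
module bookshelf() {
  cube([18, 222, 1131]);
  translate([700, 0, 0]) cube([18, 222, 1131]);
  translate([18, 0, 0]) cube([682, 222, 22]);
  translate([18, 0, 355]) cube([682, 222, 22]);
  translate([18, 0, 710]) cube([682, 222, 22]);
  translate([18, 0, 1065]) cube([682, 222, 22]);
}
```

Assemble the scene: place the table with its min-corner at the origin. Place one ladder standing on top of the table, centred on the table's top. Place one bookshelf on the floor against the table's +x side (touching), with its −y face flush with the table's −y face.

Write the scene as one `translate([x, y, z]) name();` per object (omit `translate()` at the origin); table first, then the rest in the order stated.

table();
translate([153, 419, 761]) ladder();
translate([773, 0, 0]) bookshelf();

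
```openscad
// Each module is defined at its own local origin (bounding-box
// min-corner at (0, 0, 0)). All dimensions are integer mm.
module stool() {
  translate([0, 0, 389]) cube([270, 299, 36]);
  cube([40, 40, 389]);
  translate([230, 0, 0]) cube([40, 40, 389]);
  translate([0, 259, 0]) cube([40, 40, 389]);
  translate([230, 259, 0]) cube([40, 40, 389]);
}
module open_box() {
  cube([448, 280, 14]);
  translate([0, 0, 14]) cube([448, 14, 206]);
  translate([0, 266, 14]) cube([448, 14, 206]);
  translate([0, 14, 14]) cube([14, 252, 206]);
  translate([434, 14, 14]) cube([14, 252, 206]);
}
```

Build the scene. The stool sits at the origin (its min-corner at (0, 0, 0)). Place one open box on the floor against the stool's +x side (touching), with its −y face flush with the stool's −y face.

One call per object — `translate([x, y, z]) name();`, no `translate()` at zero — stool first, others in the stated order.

stool();
translate([270, 0, 0]) open_box();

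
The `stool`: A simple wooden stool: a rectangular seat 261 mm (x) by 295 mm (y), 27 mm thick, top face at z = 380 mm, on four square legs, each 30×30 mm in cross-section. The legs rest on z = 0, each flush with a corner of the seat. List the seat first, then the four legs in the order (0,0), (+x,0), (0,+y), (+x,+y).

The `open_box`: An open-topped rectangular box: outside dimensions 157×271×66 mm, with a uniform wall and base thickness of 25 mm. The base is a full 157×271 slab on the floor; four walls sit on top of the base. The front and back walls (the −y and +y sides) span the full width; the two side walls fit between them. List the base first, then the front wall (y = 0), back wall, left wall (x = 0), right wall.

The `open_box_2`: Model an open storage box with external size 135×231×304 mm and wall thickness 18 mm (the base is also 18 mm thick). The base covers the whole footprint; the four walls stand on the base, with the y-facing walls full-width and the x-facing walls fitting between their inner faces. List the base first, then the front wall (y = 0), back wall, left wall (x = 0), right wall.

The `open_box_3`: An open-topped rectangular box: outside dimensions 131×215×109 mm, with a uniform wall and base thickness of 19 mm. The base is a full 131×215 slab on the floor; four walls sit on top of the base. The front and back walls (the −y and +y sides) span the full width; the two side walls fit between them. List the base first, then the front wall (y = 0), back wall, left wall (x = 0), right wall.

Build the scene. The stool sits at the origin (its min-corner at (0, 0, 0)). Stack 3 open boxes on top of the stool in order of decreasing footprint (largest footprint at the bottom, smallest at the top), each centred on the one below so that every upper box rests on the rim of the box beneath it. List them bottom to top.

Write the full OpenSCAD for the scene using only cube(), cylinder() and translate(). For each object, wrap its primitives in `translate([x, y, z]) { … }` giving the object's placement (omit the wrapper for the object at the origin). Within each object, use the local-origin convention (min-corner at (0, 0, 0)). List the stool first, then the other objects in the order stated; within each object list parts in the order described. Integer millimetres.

translate([0, 0, 353]) cube([261, 295, 27]);
cube([30, 30, 353]);
translate([231, 0, 0]) cube([30, 30, 353]);
translate([0, 265, 0]) cube([30, 30, 353]);
translate([231, 265, 0]) cube([30, 30, 353]);
translate([52, 12, 380]) {
  cube([157, 271, 25]);
  translate([0, 0, 25]) cube([157, 25, 41]);
  translate([0, 246, 25]) cube([157, 25, 41]);
  translate([0, 25, 25]) cube([25, 221, 41]);
  translate([132, 25, 25]) cube([25, 221, 41]);
}
translate([63, 32, 446]) {
  cube([135, 231, 18]);
  translate([0, 0, 18]) cube([135, 18, 286]);
  translate([0, 213, 18]) cube([135, 18, 286]);
  translate([0, 18, 18]) cube([18, 195, 286]);
  translate([117, 18, 18]) cube([18, 195, 286]);
}
translate([65, 40, 750]) {
  cube([131, 215, 19]);
  translate([0, 0, 19]) cube([131, 19, 90]);
  translate([0, 196, 19]) cube([131, 19, 90]);
  translate([0, 19, 19]) cube([19, 177, 90]);
  translate([112, 19, 19]) cube([19, 177, 90]);
}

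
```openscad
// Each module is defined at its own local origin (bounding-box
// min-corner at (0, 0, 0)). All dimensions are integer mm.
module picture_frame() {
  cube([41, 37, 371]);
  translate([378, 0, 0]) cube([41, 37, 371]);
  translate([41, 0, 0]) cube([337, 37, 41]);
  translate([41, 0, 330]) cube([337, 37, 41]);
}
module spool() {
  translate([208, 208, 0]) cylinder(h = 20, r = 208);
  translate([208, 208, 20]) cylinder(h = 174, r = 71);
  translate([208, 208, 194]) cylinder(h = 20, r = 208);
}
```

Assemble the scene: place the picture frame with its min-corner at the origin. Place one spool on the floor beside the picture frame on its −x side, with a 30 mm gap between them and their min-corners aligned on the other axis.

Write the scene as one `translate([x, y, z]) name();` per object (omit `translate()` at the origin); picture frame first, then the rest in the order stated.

picture_frame();
translate([-446, 0, 0]) spool();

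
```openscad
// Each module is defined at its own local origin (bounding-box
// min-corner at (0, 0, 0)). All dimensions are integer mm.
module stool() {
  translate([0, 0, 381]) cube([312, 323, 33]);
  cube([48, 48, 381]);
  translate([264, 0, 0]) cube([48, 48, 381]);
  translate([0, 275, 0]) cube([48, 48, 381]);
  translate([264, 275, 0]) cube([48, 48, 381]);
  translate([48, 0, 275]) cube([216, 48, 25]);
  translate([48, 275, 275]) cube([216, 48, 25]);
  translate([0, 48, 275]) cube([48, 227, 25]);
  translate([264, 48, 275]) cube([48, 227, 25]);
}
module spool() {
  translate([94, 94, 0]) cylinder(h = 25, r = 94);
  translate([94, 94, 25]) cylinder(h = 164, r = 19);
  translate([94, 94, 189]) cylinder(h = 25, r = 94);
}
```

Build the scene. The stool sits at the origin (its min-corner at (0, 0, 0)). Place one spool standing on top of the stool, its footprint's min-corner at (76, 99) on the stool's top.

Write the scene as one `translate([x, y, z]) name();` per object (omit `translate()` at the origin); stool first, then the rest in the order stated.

stool();
translate([76, 99, 414]) spool();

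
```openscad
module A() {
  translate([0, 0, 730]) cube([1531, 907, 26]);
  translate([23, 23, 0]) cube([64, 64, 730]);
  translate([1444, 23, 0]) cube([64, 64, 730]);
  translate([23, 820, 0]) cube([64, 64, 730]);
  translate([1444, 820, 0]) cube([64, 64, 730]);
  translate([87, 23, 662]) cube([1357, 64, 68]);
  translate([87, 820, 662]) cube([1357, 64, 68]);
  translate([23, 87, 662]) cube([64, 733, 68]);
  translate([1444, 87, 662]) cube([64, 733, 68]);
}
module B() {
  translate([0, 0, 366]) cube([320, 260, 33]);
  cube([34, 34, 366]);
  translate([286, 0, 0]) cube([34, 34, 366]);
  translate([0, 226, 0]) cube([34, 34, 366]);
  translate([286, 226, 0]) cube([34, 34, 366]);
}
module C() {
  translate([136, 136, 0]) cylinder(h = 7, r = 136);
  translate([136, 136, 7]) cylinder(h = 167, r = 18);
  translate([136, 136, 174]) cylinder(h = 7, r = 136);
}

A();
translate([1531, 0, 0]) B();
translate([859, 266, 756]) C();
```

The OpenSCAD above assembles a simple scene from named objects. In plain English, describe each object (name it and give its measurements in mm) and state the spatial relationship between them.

A is a rectangular dining table. The top is 1531×907×26 mm with its upper surface at z = 756 mm. It stands on four 64×64 mm square legs, each inset 23 mm from the nearest pair of top edges, running from the floor to the underside of the top. Four apron rails, 64 mm thick and 68 mm tall, run between adjacent legs with their top edges flush with the underside of the top and their outer faces flush with the legs' outer faces.

B is a four-legged stool. The seat is 320×260 mm, 33 mm thick, top at z = 399 mm. It stands on four square legs, each 34×34 mm in cross-section, from z = 0 to the seat underside, each flush with a corner of the seat.

C is a spool: two coaxial disc flanges of radius 136 mm and thickness 7 mm, joined by a core cylinder of radius 18 mm and height 167 mm. The lower flange rests on z = 0 and the three cylinders share a vertical axis.

The stool is against the table's +x side, with their −y faces flush. The spool is on top of the table.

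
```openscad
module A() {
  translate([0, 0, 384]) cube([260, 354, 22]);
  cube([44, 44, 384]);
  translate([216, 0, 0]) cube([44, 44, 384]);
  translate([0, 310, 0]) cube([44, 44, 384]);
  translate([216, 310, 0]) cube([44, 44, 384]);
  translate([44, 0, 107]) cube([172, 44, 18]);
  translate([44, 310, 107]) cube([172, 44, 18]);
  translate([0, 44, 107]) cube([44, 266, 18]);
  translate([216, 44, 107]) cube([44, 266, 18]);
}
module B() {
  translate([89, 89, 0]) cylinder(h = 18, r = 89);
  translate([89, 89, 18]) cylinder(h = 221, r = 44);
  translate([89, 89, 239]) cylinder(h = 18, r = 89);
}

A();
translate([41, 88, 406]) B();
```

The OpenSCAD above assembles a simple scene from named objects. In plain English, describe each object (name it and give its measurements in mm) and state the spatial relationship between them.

A is a four-legged stool. The seat is a 260×354×22 mm slab whose top surface is at z = 406 mm; four square legs, each 44×44 mm in cross-section, run from the floor (z = 0) to the underside of the seat, each flush with a corner of the seat. Four stretchers, 44 mm wide and 18 mm tall, connect adjacent legs with their undersides at z = 107 mm, each running between the inner faces of the legs it joins and aligned with the legs' outer faces on the other axis.

B is a spool: two coaxial disc flanges of radius 89 mm and thickness 18 mm, joined by a core cylinder of radius 44 mm and height 221 mm. The lower flange rests on z = 0 and the three cylinders share a vertical axis.

The spool is on top of the stool, centred.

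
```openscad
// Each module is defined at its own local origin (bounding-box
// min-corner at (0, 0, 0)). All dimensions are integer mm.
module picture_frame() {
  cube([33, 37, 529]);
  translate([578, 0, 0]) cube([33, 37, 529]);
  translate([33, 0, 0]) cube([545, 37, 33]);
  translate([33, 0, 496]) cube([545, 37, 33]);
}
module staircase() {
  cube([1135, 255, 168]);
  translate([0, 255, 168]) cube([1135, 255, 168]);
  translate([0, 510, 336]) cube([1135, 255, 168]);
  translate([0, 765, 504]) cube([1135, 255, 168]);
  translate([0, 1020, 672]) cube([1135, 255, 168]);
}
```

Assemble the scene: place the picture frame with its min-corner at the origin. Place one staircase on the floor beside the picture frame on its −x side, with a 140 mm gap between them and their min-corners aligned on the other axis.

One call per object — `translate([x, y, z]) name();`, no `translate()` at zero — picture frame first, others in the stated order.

picture_frame();
translate([-1275, 0, 0]) staircase();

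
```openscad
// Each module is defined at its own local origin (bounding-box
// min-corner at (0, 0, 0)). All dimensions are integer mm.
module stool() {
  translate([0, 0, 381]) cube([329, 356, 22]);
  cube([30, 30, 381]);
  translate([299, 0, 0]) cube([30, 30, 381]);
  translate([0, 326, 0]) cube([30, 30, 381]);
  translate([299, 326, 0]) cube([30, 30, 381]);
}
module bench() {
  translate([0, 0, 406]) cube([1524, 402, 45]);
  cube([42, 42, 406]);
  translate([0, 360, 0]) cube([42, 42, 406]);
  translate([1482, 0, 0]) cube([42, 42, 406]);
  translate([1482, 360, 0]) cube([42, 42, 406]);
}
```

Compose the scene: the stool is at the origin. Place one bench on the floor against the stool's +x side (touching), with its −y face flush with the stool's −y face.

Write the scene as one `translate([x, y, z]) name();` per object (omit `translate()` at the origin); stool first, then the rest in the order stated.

stool();
translate([329, 0, 0]) bench();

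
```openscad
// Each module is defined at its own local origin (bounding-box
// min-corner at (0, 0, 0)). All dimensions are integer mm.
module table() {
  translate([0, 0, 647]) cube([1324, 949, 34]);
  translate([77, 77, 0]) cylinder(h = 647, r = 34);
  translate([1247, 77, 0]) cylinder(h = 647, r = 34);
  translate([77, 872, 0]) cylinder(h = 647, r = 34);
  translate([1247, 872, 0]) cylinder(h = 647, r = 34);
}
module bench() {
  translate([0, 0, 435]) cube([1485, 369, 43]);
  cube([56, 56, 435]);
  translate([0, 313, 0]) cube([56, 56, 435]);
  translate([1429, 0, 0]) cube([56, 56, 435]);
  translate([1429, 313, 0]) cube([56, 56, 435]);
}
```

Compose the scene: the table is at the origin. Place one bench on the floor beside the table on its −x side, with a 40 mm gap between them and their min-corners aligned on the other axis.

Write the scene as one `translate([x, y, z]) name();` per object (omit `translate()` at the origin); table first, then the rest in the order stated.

table();
translate([-1525, 0, 0]) bench();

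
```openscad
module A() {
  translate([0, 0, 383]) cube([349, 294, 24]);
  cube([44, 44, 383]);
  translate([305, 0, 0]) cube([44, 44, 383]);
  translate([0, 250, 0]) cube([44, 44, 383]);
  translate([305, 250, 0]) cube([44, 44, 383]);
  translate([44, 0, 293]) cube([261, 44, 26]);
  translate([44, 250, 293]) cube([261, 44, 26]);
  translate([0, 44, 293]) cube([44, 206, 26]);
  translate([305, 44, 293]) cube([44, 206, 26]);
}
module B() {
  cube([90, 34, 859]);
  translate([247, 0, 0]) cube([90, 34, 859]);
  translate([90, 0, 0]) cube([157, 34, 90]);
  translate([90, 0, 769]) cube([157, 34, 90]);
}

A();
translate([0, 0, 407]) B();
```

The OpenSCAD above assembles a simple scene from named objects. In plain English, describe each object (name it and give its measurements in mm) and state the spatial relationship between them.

A is a four-legged stool. The seat is a 349×294×24 mm slab whose top surface is at z = 407 mm; four square legs, each 44×44 mm in cross-section, run from the floor (z = 0) to the underside of the seat, each flush with a corner of the seat. Four stretchers, 44 mm wide and 26 mm tall, connect adjacent legs with their undersides at z = 293 mm, each running between the inner faces of the legs it joins and aligned with the legs' outer faces on the other axis.

B is a picture frame with a 157×679 mm rectangular opening (x by z) and a uniform 90 mm border on every side. Frame depth is 34 mm along y. It is built from two vertical stiles running the full outside height and two horizontal rails spanning the gap between the stiles.

The picture frame is on top of the stool.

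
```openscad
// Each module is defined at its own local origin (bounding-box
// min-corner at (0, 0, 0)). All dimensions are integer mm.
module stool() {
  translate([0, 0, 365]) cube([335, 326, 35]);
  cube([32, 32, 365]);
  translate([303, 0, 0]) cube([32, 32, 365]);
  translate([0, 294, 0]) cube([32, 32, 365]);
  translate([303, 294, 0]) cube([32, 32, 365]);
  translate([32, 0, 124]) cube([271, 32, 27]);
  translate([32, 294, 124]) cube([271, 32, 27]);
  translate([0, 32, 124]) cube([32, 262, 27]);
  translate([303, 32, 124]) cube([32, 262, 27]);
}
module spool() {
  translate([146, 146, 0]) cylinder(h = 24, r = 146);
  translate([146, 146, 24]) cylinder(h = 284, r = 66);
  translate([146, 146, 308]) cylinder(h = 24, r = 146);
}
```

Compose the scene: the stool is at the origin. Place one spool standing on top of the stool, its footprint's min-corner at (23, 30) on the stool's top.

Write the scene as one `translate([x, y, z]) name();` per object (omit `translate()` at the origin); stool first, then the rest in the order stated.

stool();
translate([23, 30, 400]) spool();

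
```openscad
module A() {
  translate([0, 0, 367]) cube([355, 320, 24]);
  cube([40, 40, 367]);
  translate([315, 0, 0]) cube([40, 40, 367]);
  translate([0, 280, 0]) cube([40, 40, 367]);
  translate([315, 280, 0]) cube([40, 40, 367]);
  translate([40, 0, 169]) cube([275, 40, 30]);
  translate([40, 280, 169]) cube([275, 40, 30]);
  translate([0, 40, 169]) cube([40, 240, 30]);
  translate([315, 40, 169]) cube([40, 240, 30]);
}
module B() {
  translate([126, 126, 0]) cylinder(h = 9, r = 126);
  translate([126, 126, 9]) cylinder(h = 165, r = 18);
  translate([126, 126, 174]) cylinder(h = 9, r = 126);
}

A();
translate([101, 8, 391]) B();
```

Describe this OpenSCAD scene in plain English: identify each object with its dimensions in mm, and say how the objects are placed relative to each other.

A is a four-legged stool. The seat is 355×320 mm, 24 mm thick, top at z = 391 mm. It stands on four square legs, each 40×40 mm in cross-section, from z = 0 to the seat underside, each flush with a corner of the seat. Four stretchers, 40 mm wide and 30 mm tall, connect adjacent legs with their undersides at z = 169 mm, each running between the inner faces of the legs it joins and aligned with the legs' outer faces on the other axis.

B is a spool: two coaxial disc flanges of radius 126 mm and thickness 9 mm, joined by a core cylinder of radius 18 mm and height 165 mm. The lower flange rests on z = 0 and the three cylinders share a vertical axis.

The spool is on top of the stool.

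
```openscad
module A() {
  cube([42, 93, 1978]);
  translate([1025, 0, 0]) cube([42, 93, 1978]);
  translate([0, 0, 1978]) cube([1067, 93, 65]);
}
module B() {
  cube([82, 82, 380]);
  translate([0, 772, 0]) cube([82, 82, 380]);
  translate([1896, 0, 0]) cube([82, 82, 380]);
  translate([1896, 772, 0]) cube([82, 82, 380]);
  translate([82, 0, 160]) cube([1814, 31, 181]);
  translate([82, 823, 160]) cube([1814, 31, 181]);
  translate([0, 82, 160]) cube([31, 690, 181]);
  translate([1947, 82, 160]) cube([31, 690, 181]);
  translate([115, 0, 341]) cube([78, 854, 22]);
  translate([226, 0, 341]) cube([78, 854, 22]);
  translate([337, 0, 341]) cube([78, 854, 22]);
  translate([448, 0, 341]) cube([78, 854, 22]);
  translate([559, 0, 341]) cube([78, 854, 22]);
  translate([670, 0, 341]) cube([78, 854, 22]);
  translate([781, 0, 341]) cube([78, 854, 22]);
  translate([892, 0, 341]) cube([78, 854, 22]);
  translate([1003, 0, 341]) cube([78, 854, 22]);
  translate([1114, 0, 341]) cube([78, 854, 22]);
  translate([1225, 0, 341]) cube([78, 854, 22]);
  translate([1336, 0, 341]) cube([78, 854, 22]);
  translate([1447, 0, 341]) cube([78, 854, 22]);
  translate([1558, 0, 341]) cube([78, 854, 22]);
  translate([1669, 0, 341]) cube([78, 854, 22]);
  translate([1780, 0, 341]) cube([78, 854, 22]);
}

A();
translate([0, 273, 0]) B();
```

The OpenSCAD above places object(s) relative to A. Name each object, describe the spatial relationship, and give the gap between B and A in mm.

The bed frame's nearest face is 180 mm from the door frame's +y face.

A is a door frame. B is a bed frame. The bed frame is on the floor beside the door frame on its +y side. The gap between the bed frame and the door frame is 180 mm.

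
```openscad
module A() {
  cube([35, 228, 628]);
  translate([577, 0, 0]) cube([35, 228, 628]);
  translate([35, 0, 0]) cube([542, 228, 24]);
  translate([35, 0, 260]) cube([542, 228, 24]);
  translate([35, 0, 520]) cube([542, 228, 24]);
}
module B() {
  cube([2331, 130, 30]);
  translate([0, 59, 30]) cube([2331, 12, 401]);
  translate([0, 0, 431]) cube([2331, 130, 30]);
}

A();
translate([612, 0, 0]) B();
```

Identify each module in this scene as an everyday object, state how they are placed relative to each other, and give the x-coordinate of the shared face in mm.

The bookshelf's +x face and the I-beam's −x face are both at x = 612 mm.

A is a bookshelf. B is an I-beam. The I-beam is against the bookshelf's +x side, with their −y faces flush. The x-coordinate of the shared face is 612 mm.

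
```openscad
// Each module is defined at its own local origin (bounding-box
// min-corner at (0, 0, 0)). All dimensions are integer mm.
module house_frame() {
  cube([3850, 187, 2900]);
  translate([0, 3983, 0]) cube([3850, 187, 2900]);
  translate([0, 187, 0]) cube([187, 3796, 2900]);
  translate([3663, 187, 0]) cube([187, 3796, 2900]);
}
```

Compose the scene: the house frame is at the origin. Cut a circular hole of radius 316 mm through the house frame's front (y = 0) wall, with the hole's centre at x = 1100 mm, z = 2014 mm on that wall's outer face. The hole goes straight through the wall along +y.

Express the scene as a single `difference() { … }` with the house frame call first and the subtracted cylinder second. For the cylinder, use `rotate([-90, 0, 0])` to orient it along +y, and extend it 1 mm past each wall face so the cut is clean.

difference() {
  house_frame();
  translate([1100, -1, 2014]) rotate([-90, 0, 0]) cylinder(h = 189, r = 316);
}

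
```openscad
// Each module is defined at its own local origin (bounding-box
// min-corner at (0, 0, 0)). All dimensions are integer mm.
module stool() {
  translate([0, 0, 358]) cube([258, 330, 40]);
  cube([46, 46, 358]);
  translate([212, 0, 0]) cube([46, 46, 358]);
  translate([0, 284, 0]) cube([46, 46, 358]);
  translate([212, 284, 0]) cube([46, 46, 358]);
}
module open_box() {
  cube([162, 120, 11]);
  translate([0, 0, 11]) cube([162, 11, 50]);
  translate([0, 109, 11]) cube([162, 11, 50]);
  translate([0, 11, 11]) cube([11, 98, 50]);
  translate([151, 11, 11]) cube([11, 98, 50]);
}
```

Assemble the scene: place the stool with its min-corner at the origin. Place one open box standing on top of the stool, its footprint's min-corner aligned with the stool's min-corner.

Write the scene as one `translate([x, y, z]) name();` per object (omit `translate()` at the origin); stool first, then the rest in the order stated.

stool();
translate([0, 0, 398]) open_box();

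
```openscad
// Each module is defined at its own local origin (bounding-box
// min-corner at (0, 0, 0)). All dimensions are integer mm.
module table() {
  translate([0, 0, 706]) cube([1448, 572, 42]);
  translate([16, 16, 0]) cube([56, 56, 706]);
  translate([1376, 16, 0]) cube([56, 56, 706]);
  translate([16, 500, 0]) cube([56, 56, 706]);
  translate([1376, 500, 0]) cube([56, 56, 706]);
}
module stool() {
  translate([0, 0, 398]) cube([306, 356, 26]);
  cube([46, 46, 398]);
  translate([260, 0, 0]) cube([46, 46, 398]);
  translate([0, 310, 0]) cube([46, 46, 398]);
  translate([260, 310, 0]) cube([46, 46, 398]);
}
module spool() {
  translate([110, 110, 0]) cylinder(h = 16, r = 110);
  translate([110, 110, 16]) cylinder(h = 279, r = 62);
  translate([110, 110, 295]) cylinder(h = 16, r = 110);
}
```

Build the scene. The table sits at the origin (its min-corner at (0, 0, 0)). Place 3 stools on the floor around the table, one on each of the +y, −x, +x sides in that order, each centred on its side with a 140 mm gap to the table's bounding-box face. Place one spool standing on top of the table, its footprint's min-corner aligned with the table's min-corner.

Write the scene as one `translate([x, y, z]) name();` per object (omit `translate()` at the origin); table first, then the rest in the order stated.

table();
translate([571, 712, 0]) stool();
translate([-446, 108, 0]) stool();
translate([1588, 108, 0]) stool();
translate([0, 0, 748]) spool();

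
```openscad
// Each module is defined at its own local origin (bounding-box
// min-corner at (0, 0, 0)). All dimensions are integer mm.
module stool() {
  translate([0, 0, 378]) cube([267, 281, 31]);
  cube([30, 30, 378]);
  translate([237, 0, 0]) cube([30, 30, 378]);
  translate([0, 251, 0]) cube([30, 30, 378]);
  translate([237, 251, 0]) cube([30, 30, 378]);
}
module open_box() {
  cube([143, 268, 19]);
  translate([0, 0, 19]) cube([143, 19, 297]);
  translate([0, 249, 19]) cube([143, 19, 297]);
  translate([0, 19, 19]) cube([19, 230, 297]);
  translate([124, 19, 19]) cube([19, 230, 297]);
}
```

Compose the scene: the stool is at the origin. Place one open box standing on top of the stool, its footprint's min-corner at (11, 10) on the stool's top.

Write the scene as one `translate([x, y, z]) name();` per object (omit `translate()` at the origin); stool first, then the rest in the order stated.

stool();
translate([11, 10, 409]) open_box();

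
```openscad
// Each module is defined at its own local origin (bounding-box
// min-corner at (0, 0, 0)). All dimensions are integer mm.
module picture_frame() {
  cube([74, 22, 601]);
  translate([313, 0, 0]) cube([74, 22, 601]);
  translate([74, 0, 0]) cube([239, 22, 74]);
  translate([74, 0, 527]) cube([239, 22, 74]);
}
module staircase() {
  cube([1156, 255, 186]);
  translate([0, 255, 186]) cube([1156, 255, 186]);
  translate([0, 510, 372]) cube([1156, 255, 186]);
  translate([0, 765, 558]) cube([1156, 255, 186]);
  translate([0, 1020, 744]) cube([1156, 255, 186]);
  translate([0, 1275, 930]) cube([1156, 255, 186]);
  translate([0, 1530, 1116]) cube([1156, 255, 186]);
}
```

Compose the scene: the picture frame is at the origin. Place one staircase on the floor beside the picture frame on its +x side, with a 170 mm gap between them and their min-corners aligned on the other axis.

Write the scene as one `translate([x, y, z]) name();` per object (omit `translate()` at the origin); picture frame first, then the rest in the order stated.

picture_frame();
translate([557, 0, 0]) staircase();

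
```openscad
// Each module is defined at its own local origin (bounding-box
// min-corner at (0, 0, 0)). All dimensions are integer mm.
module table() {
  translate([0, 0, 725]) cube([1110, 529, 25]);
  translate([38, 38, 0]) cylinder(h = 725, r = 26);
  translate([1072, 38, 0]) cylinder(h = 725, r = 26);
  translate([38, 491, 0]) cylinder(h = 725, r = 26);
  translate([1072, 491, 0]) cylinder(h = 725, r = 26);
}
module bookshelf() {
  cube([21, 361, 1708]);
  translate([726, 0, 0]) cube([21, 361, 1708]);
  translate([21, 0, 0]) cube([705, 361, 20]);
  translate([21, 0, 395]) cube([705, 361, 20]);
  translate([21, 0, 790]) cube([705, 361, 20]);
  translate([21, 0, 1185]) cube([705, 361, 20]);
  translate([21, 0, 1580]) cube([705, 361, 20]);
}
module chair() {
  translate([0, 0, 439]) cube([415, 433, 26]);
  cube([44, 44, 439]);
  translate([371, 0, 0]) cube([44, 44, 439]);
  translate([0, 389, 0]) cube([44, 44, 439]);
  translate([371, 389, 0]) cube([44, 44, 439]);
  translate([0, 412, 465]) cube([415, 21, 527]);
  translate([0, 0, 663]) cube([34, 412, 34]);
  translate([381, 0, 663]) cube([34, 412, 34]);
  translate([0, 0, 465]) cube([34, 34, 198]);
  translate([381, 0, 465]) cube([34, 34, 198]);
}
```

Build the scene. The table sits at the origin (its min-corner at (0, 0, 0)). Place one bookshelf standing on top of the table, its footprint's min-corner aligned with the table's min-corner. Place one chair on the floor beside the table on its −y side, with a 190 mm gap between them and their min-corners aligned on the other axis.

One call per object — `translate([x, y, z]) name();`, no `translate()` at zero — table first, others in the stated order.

table();
translate([0, 0, 750]) bookshelf();
translate([0, -623, 0]) chair();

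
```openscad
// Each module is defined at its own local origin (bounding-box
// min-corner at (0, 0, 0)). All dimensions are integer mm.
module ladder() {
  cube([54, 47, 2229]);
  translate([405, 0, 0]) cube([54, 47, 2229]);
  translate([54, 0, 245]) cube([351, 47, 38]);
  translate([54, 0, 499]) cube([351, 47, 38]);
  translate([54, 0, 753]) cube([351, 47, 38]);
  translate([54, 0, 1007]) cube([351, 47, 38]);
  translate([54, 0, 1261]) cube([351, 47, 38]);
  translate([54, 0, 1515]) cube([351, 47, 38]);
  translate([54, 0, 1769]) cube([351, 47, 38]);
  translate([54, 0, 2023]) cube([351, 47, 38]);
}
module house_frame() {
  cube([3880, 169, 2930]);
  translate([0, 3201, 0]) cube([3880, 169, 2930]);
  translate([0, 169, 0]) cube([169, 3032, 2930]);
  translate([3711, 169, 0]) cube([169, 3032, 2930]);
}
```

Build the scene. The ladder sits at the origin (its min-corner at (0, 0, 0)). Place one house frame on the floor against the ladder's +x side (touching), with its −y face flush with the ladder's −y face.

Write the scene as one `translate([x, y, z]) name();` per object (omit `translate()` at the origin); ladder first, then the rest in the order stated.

ladder();
translate([459, 0, 0]) house_frame();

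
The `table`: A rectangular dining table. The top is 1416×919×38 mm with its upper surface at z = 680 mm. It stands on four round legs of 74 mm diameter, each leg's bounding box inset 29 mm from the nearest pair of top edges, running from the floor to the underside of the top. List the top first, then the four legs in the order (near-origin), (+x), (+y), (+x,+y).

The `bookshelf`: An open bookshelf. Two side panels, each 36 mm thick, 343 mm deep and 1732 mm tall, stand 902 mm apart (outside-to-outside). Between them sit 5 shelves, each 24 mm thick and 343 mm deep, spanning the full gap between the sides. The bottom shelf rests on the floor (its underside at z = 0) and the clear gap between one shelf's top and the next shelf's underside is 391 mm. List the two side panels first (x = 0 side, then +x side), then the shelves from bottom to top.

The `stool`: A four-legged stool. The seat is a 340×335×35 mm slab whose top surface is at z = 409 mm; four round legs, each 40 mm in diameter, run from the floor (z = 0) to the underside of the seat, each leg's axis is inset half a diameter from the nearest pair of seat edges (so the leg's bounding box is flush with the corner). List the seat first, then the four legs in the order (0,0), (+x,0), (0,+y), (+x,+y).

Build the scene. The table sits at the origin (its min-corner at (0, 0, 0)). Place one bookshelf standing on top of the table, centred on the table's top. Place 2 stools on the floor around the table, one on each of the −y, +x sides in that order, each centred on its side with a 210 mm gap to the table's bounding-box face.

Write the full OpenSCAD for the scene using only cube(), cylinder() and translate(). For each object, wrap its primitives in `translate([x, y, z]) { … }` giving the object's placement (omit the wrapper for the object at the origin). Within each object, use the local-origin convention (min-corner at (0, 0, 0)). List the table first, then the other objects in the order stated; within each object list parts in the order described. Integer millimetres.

translate([0, 0, 642]) cube([1416, 919, 38]);
translate([66, 66, 0]) cylinder(h = 642, r = 37);
translate([1350, 66, 0]) cylinder(h = 642, r = 37);
translate([66, 853, 0]) cylinder(h = 642, r = 37);
translate([1350, 853, 0]) cylinder(h = 642, r = 37);
translate([257, 288, 680]) {
  cube([36, 343, 1732]);
  translate([866, 0, 0]) cube([36, 343, 1732]);
  translate([36, 0, 0]) cube([830, 343, 24]);
  translate([36, 0, 415]) cube([830, 343, 24]);
  translate([36, 0, 830]) cube([830, 343, 24]);
  translate([36, 0, 1245]) cube([830, 343, 24]);
  translate([36, 0, 1660]) cube([830, 343, 24]);
}
translate([538, -545, 0]) {
  translate([0, 0, 374]) cube([340, 335, 35]);
  translate([20, 20, 0]) cylinder(h = 374, r = 20);
  translate([320, 20, 0]) cylinder(h = 374, r = 20);
  translate([20, 315, 0]) cylinder(h = 374, r = 20);
  translate([320, 315, 0]) cylinder(h = 374, r = 20);
}
translate([1626, 292, 0]) {
  translate([0, 0, 374]) cube([340, 335, 35]);
  translate([20, 20, 0]) cylinder(h = 374, r = 20);
  translate([320, 20, 0]) cylinder(h = 374, r = 20);
  translate([20, 315, 0]) cylinder(h = 374, r = 20);
  translate([320, 315, 0]) cylinder(h = 374, r = 20);
}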